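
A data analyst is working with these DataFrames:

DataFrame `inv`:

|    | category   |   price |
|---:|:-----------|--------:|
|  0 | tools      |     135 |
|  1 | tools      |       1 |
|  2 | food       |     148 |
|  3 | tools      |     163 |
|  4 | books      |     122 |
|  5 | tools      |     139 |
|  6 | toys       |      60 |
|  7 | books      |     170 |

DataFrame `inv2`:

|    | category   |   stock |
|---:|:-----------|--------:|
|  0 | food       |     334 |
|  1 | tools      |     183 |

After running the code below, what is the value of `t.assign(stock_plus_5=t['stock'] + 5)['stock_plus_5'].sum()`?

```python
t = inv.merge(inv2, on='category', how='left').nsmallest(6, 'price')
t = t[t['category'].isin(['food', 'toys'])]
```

339.0

merge on 'category' (how='left') → 8 rows:
  category  price  stock
0    tools    135  183.0
1    tools      1  183.0
2     food    148  334.0
3    tools    163  183.0
4    books    122    NaN
5    tools    139  183.0
6     toys     60    NaN
7    books    170    NaN
take 6 rows with smallest price:
  category  price  stock
1    tools      1  183.0
6     toys     60    NaN
4    books    122    NaN
0    tools    135  183.0
5    tools    139  183.0
2     food    148  334.0
filter rows where category in ['food', 'toys']:
  category  price  stock
6     toys     60    NaN
2     food    148  334.0
add column stock_plus_5 = t['stock'] + 5:
  category  price  stock  stock_plus_5
6     toys     60    NaN           NaN
2     food    148  334.0         339.0
So sum() = 339.0.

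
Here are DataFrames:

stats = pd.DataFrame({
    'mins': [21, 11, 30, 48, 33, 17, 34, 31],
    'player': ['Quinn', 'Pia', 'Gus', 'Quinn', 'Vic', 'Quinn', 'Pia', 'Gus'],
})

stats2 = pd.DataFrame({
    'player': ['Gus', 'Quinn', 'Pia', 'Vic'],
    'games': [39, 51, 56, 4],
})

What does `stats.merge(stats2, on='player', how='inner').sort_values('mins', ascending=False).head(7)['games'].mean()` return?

41.5714285714

merge on 'player' (how='inner') → 8 rows:
   mins player  games
0    21  Quinn     51
1    11    Pia     56
2    30    Gus     39
3    48  Quinn     51
4    33    Vic      4
5    17  Quinn     51
6    34    Pia     56
7    31    Gus     39
sort by mins descending:
   mins player  games
3    48  Quinn     51
6    34    Pia     56
4    33    Vic      4
7    31    Gus     39
2    30    Gus     39
0    21  Quinn     51
5    17  Quinn     51
1    11    Pia     56
take first 7 rows:
   mins player  games
3    48  Quinn     51
6    34    Pia     56
4    33    Vic      4
7    31    Gus     39
2    30    Gus     39
0    21  Quinn     51
5    17  Quinn     51
Then the mean of column 'games': 41.5714285714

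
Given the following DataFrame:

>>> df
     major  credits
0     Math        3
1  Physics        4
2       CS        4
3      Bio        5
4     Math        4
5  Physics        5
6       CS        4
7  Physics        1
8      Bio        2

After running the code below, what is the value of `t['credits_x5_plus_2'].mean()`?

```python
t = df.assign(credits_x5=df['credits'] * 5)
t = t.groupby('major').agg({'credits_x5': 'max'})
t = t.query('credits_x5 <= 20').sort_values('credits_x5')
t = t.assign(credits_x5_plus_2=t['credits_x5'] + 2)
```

22.0

add column credits_x5 = df['credits'] * 5:
     major  credits  credits_x5
0     Math        3          15
1  Physics        4          20
2       CS        4          20
3      Bio        5          25
4     Math        4          20
5  Physics        5          25
6       CS        4          20
7  Physics        1           5
8      Bio        2          10
group by major, max of credits_x5:
         credits_x5
major              
Bio              25
CS               20
Math             20
Physics          25
filter rows where credits_x5 <= 20:
       credits_x5
major            
CS             20
Math           20
sort by credits_x5:
       credits_x5
major            
CS             20
Math           20
add column credits_x5_plus_2 = t['credits_x5'] + 2:
       credits_x5  credits_x5_plus_2
major                               
CS             20                 22
Math           20                 22
The mean of column 'credits_x5_plus_2' is 22.0.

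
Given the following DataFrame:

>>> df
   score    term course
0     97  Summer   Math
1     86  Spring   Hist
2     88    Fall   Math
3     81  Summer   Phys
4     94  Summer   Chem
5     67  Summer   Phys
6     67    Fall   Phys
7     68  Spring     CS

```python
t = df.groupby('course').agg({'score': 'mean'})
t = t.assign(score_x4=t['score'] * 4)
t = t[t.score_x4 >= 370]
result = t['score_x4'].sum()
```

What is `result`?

group by course, mean of score:
            score
course           
CS      68.000000
Chem    94.000000
Hist    86.000000
Math    92.500000
Phys    71.666667
add column score_x4 = t['score'] * 4:
            score    score_x4
course                       
CS      68.000000  272.000000
Chem    94.000000  376.000000
Hist    86.000000  344.000000
Math    92.500000  370.000000
Phys    71.666667  286.666667
filter rows where score_x4 >= 370:
        score  score_x4
course                 
Chem     94.0     376.0
Math     92.5     370.0
The sum of column 'score_x4' is 746.0.

746.0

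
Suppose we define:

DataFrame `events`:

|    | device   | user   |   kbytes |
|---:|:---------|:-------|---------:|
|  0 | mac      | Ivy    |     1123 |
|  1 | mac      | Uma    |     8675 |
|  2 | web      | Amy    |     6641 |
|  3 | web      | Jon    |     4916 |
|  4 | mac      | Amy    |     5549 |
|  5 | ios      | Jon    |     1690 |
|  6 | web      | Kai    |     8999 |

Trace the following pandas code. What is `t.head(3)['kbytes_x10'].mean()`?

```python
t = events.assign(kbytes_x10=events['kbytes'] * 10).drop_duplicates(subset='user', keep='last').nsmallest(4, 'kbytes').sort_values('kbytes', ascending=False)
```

53046.6666667

add column kbytes_x10 = events['kbytes'] * 10:
  device user  kbytes  kbytes_x10
0    mac  Ivy    1123       11230
1    mac  Uma    8675       86750
2    web  Amy    6641       66410
3    web  Jon    4916       49160
4    mac  Amy    5549       55490
5    ios  Jon    1690       16900
6    web  Kai    8999       89990
drop duplicate user (keep=last):
  device user  kbytes  kbytes_x10
0    mac  Ivy    1123       11230
1    mac  Uma    8675       86750
4    mac  Amy    5549       55490
5    ios  Jon    1690       16900
6    web  Kai    8999       89990
take 4 rows with smallest kbytes:
  device user  kbytes  kbytes_x10
0    mac  Ivy    1123       11230
5    ios  Jon    1690       16900
4    mac  Amy    5549       55490
1    mac  Uma    8675       86750
sort by kbytes descending:
  device user  kbytes  kbytes_x10
1    mac  Uma    8675       86750
4    mac  Amy    5549       55490
5    ios  Jon    1690       16900
0    mac  Ivy    1123       11230
take first 3 rows:
  device user  kbytes  kbytes_x10
1    mac  Uma    8675       86750
4    mac  Amy    5549       55490
5    ios  Jon    1690       16900
Finally, mean of column 'kbytes_x10' = 53046.6666667.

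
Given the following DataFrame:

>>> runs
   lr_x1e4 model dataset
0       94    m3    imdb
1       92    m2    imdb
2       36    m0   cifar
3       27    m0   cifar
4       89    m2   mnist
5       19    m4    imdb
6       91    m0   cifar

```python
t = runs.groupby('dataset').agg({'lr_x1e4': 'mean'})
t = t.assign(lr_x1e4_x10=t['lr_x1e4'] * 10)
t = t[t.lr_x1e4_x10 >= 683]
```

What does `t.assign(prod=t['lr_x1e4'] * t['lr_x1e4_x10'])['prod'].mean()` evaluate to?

group by dataset, mean of lr_x1e4:
           lr_x1e4
dataset           
cifar    51.333333
imdb     68.333333
mnist    89.000000
add column lr_x1e4_x10 = t['lr_x1e4'] * 10:
           lr_x1e4  lr_x1e4_x10
dataset                        
cifar    51.333333   513.333333
imdb     68.333333   683.333333
mnist    89.000000   890.000000
filter rows where lr_x1e4_x10 >= 683:
           lr_x1e4  lr_x1e4_x10
dataset                        
imdb     68.333333   683.333333
mnist    89.000000   890.000000
add column prod = t['lr_x1e4'] * t['lr_x1e4_x10']:
           lr_x1e4  lr_x1e4_x10          prod
dataset                                      
imdb     68.333333   683.333333  46694.444444
mnist    89.000000   890.000000  79210.000000
Finally, mean of column 'prod' = 62952.2222222.

62952.2222222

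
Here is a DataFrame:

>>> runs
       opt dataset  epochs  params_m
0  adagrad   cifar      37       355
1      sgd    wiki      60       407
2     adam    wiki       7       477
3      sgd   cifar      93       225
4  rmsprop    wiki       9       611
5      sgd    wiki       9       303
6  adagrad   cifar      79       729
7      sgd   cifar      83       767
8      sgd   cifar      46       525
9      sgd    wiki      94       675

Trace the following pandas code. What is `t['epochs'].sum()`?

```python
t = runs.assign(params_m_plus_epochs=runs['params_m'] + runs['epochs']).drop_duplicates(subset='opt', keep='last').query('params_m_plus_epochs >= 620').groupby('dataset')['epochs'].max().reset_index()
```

add column params_m_plus_epochs = runs['params_m'] + runs['epochs']:
       opt dataset  epochs  params_m  params_m_plus_epochs
0  adagrad   cifar      37       355                   392
1      sgd    wiki      60       407                   467
2     adam    wiki       7       477                   484
3      sgd   cifar      93       225                   318
4  rmsprop    wiki       9       611                   620
5      sgd    wiki       9       303                   312
6  adagrad   cifar      79       729                   808
7      sgd   cifar      83       767                   850
8      sgd   cifar      46       525                   571
9      sgd    wiki      94       675                   769
drop duplicate opt (keep=last):
       opt dataset  epochs  params_m  params_m_plus_epochs
2     adam    wiki       7       477                   484
4  rmsprop    wiki       9       611                   620
6  adagrad   cifar      79       729                   808
9      sgd    wiki      94       675                   769
filter rows where params_m_plus_epochs >= 620:
       opt dataset  epochs  params_m  params_m_plus_epochs
4  rmsprop    wiki       9       611                   620
6  adagrad   cifar      79       729                   808
9      sgd    wiki      94       675                   769
group by dataset, max of epochs:
dataset
cifar    79
wiki     94
Name: epochs, dtype: int64
reset_index():
  dataset  epochs
0   cifar      79
1    wiki      94

173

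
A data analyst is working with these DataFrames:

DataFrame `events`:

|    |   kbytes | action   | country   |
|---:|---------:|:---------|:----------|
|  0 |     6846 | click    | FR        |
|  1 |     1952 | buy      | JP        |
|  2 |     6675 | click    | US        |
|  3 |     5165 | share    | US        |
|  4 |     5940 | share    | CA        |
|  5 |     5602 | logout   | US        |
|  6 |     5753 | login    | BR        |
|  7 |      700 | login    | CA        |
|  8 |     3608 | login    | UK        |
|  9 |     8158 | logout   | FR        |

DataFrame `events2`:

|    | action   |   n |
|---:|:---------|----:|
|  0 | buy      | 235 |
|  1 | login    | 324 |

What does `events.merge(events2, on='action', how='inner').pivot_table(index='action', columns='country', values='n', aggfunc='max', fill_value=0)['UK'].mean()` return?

162.0

merge on 'action' (how='inner') → 4 rows:
   kbytes action country    n
0    1952    buy      JP  235
1    5753  login      BR  324
2     700  login      CA  324
3    3608  login      UK  324
pivot: rows=action, cols=country, max(n):
country   BR   CA   JP   UK
action                     
buy        0    0  235    0
login    324  324    0  324
Finally, mean of column 'UK' = 162.0.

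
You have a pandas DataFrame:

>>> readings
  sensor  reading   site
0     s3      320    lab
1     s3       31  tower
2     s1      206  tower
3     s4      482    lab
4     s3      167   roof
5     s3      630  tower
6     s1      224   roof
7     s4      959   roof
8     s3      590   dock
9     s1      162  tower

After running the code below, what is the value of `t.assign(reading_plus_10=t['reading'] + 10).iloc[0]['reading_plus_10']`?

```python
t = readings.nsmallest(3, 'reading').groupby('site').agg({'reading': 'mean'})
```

177.0

take 3 rows with smallest reading:
  sensor  reading   site
1     s3       31  tower
9     s1      162  tower
4     s3      167   roof
group by site, mean of reading:
       reading
site          
roof     167.0
tower     96.5
add column reading_plus_10 = t['reading'] + 10:
       reading  reading_plus_10
site                           
roof     167.0            177.0
tower     96.5            106.5
Taking the value at position 0, column 'reading_plus_10' gives 177.0.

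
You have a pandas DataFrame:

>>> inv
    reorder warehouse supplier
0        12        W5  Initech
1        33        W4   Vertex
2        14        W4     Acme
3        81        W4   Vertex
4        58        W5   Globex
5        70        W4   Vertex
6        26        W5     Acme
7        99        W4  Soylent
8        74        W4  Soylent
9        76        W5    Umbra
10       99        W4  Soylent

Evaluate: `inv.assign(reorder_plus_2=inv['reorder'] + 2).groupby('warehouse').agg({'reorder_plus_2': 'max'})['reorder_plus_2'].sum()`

add column reorder_plus_2 = inv['reorder'] + 2:
    reorder warehouse supplier  reorder_plus_2
0        12        W5  Initech              14
1        33        W4   Vertex              35
2        14        W4     Acme              16
3        81        W4   Vertex              83
4        58        W5   Globex              60
5        70        W4   Vertex              72
6        26        W5     Acme              28
7        99        W4  Soylent             101
8        74        W4  Soylent              76
9        76        W5    Umbra              78
10       99        W4  Soylent             101
group by warehouse, max of reorder_plus_2:
           reorder_plus_2
warehouse                
W4                    101
W5                     78

179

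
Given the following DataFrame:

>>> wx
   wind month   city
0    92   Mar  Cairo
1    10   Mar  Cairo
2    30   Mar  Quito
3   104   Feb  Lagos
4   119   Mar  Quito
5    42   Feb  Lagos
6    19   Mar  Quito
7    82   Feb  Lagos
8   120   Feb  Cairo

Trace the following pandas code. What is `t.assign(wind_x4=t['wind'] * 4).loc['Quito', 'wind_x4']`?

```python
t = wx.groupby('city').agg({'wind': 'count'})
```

group by city, count of wind:
       wind
city       
Cairo     3
Lagos     3
Quito     3
add column wind_x4 = t['wind'] * 4:
       wind  wind_x4
city                
Cairo     3       12
Lagos     3       12
Quito     3       12
The value at row 'Quito', column 'wind_x4' is 12.

12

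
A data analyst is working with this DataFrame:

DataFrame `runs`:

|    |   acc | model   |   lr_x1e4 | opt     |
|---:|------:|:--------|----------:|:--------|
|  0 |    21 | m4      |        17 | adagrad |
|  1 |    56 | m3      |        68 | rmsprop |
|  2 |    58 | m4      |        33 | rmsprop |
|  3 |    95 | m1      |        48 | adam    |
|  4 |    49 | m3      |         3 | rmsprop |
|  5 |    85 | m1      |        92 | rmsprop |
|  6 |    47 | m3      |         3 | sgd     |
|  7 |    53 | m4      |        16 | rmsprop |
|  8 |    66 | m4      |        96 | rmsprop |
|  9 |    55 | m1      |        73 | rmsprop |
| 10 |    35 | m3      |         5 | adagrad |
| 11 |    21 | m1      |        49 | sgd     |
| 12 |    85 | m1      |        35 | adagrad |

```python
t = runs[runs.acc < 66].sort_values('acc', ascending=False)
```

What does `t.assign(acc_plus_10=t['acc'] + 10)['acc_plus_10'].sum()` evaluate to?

filter rows where acc < 66:
    acc model  lr_x1e4      opt
0    21    m4       17  adagrad
1    56    m3       68  rmsprop
2    58    m4       33  rmsprop
4    49    m3        3  rmsprop
6    47    m3        3      sgd
7    53    m4       16  rmsprop
9    55    m1       73  rmsprop
10   35    m3        5  adagrad
11   21    m1       49      sgd
sort by acc descending:
    acc model  lr_x1e4      opt
2    58    m4       33  rmsprop
1    56    m3       68  rmsprop
9    55    m1       73  rmsprop
7    53    m4       16  rmsprop
4    49    m3        3  rmsprop
6    47    m3        3      sgd
10   35    m3        5  adagrad
0    21    m4       17  adagrad
11   21    m1       49      sgd
add column acc_plus_10 = t['acc'] + 10:
    acc model  lr_x1e4      opt  acc_plus_10
2    58    m4       33  rmsprop           68
1    56    m3       68  rmsprop           66
9    55    m1       73  rmsprop           65
7    53    m4       16  rmsprop           63
4    49    m3        3  rmsprop           59
6    47    m3        3      sgd           57
10   35    m3        5  adagrad           45
0    21    m4       17  adagrad           31
11   21    m1       49      sgd           31
Taking the sum of column 'acc_plus_10' gives 485.

485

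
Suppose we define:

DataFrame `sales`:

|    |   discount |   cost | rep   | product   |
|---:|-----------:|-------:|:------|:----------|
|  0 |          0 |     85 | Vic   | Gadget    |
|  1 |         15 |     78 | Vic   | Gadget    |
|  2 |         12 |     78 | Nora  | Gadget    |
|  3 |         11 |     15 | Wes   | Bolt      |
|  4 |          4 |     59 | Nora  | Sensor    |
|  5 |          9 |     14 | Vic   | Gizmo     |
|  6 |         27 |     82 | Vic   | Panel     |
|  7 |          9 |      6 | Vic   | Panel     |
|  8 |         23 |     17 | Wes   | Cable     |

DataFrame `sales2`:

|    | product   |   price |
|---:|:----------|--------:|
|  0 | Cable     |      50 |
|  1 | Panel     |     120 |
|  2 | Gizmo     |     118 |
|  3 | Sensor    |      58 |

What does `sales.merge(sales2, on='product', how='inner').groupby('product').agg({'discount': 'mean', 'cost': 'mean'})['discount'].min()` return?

merge on 'product' (how='inner') → 5 rows:
   discount  cost   rep product  price
0         4    59  Nora  Sensor     58
1         9    14   Vic   Gizmo    118
2        27    82   Vic   Panel    120
3         9     6   Vic   Panel    120
4        23    17   Wes   Cable     50
group by product: mean(discount), mean(cost):
         discount  cost
product                
Cable        23.0  17.0
Gizmo         9.0  14.0
Panel        18.0  44.0
Sensor        4.0  59.0
Taking the min of column 'discount' gives 4.0.

4.0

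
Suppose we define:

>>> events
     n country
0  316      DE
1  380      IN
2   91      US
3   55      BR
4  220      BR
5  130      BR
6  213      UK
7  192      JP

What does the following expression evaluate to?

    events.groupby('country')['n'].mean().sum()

1327.0

group by country, mean of n:
country
BR    135.0
DE    316.0
IN    380.0
JP    192.0
UK    213.0
US     91.0
Name: n, dtype: float64
The sum of the resulting series is 1327.0.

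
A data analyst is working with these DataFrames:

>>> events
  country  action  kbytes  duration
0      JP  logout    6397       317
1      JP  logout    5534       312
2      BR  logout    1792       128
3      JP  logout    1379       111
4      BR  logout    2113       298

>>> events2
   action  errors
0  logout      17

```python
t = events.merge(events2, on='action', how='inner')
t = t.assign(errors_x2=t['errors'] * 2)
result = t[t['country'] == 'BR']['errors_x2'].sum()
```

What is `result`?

68

merge on 'action' (how='inner') → 5 rows:
  country  action  kbytes  duration  errors
0      JP  logout    6397       317      17
1      JP  logout    5534       312      17
2      BR  logout    1792       128      17
3      JP  logout    1379       111      17
4      BR  logout    2113       298      17
add column errors_x2 = t['errors'] * 2:
  country  action  kbytes  duration  errors  errors_x2
0      JP  logout    6397       317      17         34
1      JP  logout    5534       312      17         34
2      BR  logout    1792       128      17         34
3      JP  logout    1379       111      17         34
4      BR  logout    2113       298      17         34
filter rows where country == 'BR':
  country  action  kbytes  duration  errors  errors_x2
2      BR  logout    1792       128      17         34
4      BR  logout    2113       298      17         34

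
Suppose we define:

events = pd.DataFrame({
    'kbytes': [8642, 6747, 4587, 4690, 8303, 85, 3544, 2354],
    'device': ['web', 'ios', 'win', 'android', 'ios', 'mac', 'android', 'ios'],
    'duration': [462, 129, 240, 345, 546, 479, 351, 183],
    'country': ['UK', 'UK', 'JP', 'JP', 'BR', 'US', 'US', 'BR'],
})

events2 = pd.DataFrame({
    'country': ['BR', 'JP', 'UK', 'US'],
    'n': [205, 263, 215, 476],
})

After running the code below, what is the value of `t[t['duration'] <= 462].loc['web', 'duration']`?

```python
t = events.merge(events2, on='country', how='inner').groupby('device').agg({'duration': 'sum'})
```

462

merge on 'country' (how='inner') → 8 rows:
   kbytes   device  duration country    n
0    8642      web       462      UK  215
1    6747      ios       129      UK  215
2    4587      win       240      JP  263
3    4690  android       345      JP  263
4    8303      ios       546      BR  205
5      85      mac       479      US  476
6    3544  android       351      US  476
7    2354      ios       183      BR  205
group by device, sum of duration:
         duration
device           
android       696
ios           858
mac           479
web           462
win           240
filter rows where duration <= 462:
        duration
device          
web          462
win          240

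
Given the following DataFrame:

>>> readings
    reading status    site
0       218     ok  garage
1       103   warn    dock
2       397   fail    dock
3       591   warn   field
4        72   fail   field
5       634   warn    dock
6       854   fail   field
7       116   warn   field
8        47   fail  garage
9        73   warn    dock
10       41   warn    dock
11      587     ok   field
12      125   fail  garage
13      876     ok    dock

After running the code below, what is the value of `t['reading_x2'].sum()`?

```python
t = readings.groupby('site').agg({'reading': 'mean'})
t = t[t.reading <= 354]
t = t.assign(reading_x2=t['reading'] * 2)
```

group by site, mean of reading:
        reading
site           
dock      354.0
field     444.0
garage    130.0
filter rows where reading <= 354:
        reading
site           
dock      354.0
garage    130.0
add column reading_x2 = t['reading'] * 2:
        reading  reading_x2
site                       
dock      354.0       708.0
garage    130.0       260.0
Taking the sum of column 'reading_x2' gives 968.0.

968.0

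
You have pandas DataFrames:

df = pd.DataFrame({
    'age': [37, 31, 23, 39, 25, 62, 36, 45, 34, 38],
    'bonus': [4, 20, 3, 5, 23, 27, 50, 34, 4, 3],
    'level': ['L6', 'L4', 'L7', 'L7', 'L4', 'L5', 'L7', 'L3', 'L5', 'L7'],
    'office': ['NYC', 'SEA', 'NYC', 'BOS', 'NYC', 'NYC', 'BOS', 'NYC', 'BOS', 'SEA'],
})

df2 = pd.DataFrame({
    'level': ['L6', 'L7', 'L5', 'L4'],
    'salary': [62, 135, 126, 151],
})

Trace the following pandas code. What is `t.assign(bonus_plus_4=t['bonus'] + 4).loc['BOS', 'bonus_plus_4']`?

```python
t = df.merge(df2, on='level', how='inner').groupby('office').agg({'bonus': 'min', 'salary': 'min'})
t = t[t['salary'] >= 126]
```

8

merge on 'level' (how='inner') → 9 rows:
   age  bonus level office  salary
0   37      4    L6    NYC      62
1   31     20    L4    SEA     151
2   23      3    L7    NYC     135
3   39      5    L7    BOS     135
4   25     23    L4    NYC     151
5   62     27    L5    NYC     126
6   36     50    L7    BOS     135
7   34      4    L5    BOS     126
8   38      3    L7    SEA     135
group by office: min(bonus), min(salary):
        bonus  salary
office               
BOS         4     126
NYC         3      62
SEA         3     135
filter rows where salary >= 126:
        bonus  salary
office               
BOS         4     126
SEA         3     135
add column bonus_plus_4 = t['bonus'] + 4:
        bonus  salary  bonus_plus_4
office                             
BOS         4     126             8
SEA         3     135             7
Reading off the value at row 'BOS', column 'bonus_plus_4', we get 8.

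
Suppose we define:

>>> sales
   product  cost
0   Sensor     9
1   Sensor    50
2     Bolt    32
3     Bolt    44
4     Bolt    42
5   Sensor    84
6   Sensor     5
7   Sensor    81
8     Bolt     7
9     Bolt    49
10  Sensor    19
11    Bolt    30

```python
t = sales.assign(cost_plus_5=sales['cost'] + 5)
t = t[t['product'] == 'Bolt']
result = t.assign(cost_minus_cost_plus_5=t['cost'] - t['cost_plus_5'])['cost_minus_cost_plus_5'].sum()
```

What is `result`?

-30

add column cost_plus_5 = sales['cost'] + 5:
   product  cost  cost_plus_5
0   Sensor     9           14
1   Sensor    50           55
2     Bolt    32           37
3     Bolt    44           49
4     Bolt    42           47
5   Sensor    84           89
6   Sensor     5           10
7   Sensor    81           86
8     Bolt     7           12
9     Bolt    49           54
10  Sensor    19           24
11    Bolt    30           35
filter rows where product == 'Bolt':
   product  cost  cost_plus_5
2     Bolt    32           37
3     Bolt    44           49
4     Bolt    42           47
8     Bolt     7           12
9     Bolt    49           54
11    Bolt    30           35
add column cost_minus_cost_plus_5 = t['cost'] - t['cost_plus_5']:
   product  cost  cost_plus_5  cost_minus_cost_plus_5
2     Bolt    32           37                      -5
3     Bolt    44           49                      -5
4     Bolt    42           47                      -5
8     Bolt     7           12                      -5
9     Bolt    49           54                      -5
11    Bolt    30           35                      -5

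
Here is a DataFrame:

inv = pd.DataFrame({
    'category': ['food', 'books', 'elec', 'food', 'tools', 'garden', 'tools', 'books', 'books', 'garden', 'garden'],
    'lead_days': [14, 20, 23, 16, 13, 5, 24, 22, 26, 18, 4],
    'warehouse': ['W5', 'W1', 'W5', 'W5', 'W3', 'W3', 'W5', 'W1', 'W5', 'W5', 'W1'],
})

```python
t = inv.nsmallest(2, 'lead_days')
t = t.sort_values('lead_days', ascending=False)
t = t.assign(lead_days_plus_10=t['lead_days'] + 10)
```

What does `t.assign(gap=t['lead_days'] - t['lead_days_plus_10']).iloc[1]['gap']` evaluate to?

-10

take 2 rows with smallest lead_days:
   category  lead_days warehouse
10   garden          4        W1
5    garden          5        W3
sort by lead_days descending:
   category  lead_days warehouse
5    garden          5        W3
10   garden          4        W1
add column lead_days_plus_10 = t['lead_days'] + 10:
   category  lead_days warehouse  lead_days_plus_10
5    garden          5        W3                 15
10   garden          4        W1                 14
add column gap = t['lead_days'] - t['lead_days_plus_10']:
   category  lead_days warehouse  lead_days_plus_10  gap
5    garden          5        W3                 15  -10
10   garden          4        W1                 14  -10
Finally, value at position 1, column 'gap' = -10.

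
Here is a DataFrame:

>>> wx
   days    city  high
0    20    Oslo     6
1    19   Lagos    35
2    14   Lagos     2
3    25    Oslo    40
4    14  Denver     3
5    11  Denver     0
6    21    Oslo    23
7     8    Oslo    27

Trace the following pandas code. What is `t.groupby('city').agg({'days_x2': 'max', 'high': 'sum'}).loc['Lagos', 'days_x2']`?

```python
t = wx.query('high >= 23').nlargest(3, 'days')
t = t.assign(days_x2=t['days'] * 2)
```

38

filter rows where high >= 23:
   days   city  high
1    19  Lagos    35
3    25   Oslo    40
6    21   Oslo    23
7     8   Oslo    27
take 3 rows with largest days:
   days   city  high
3    25   Oslo    40
6    21   Oslo    23
1    19  Lagos    35
add column days_x2 = t['days'] * 2:
   days   city  high  days_x2
3    25   Oslo    40       50
6    21   Oslo    23       42
1    19  Lagos    35       38
group by city: max(days_x2), sum(high):
       days_x2  high
city                
Lagos       38    35
Oslo        50    63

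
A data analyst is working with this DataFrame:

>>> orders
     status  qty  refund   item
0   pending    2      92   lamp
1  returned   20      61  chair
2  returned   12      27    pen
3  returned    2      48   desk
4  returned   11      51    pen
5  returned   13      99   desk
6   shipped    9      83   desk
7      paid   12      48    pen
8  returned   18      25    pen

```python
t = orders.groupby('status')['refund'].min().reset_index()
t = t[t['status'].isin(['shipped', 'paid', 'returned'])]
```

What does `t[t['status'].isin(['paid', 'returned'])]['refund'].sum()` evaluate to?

group by status, min of refund:
status
paid        48
pending     92
returned    25
shipped     83
Name: refund, dtype: int64
reset_index():
     status  refund
0      paid      48
1   pending      92
2  returned      25
3   shipped      83
filter rows where status in ['shipped', 'paid', 'returned']:
     status  refund
0      paid      48
2  returned      25
3   shipped      83
filter rows where status in ['paid', 'returned']:
     status  refund
0      paid      48
2  returned      25

73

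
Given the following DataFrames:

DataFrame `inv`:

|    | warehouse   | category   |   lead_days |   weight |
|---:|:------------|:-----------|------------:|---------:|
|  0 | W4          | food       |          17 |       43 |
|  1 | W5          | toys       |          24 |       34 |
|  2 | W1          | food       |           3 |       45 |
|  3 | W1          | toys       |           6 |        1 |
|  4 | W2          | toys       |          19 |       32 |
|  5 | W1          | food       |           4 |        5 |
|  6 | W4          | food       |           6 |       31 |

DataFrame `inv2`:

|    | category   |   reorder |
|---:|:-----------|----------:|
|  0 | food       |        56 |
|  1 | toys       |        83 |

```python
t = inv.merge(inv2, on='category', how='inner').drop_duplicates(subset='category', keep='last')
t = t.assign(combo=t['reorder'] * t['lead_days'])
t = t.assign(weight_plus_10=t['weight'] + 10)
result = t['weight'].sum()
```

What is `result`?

merge on 'category' (how='inner') → 7 rows:
  warehouse category  lead_days  weight  reorder
0        W4     food         17      43       56
1        W5     toys         24      34       83
2        W1     food          3      45       56
3        W1     toys          6       1       83
4        W2     toys         19      32       83
5        W1     food          4       5       56
6        W4     food          6      31       56
drop duplicate category (keep=last):
  warehouse category  lead_days  weight  reorder
4        W2     toys         19      32       83
6        W4     food          6      31       56
add column combo = t['reorder'] * t['lead_days']:
  warehouse category  lead_days  weight  reorder  combo
4        W2     toys         19      32       83   1577
6        W4     food          6      31       56    336
add column weight_plus_10 = t['weight'] + 10:
  warehouse category  lead_days  weight  reorder  combo  weight_plus_10
4        W2     toys         19      32       83   1577              42
6        W4     food          6      31       56    336              41
The sum of column 'weight' is 63.

63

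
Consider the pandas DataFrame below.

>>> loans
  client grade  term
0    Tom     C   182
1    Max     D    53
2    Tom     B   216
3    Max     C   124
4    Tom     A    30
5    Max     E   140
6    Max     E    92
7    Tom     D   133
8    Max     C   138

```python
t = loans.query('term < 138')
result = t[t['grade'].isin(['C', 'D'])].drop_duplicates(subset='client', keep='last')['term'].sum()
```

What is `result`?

257

filter rows where term < 138:
  client grade  term
1    Max     D    53
3    Max     C   124
4    Tom     A    30
6    Max     E    92
7    Tom     D   133
filter rows where grade in ['C', 'D']:
  client grade  term
1    Max     D    53
3    Max     C   124
7    Tom     D   133
drop duplicate client (keep=last):
  client grade  term
3    Max     C   124
7    Tom     D   133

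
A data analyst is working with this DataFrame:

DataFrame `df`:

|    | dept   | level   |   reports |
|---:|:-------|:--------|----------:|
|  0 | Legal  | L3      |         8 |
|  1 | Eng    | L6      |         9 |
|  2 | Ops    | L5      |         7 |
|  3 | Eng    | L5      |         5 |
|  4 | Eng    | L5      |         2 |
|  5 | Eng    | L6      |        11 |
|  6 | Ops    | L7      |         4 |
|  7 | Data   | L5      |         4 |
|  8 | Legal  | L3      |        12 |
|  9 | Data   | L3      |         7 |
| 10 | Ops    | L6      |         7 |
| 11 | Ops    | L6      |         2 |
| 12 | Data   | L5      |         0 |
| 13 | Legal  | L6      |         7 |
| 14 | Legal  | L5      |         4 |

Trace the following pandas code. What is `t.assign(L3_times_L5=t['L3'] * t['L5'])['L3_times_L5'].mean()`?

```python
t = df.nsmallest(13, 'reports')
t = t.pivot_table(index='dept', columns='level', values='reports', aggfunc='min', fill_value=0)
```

8.0

take 13 rows with smallest reports:
     dept level  reports
12   Data    L5        0
4     Eng    L5        2
11    Ops    L6        2
6     Ops    L7        4
7    Data    L5        4
14  Legal    L5        4
3     Eng    L5        5
2     Ops    L5        7
9    Data    L3        7
10    Ops    L6        7
13  Legal    L6        7
0   Legal    L3        8
1     Eng    L6        9
pivot: rows=dept, cols=level, min(reports):
level  L3  L5  L6  L7
dept                 
Data    7   0   0   0
Eng     0   2   9   0
Legal   8   4   7   0
Ops     0   7   2   4
add column L3_times_L5 = t['L3'] * t['L5']:
level  L3  L5  L6  L7  L3_times_L5
dept                              
Data    7   0   0   0            0
Eng     0   2   9   0            0
Legal   8   4   7   0           32
Ops     0   7   2   4            0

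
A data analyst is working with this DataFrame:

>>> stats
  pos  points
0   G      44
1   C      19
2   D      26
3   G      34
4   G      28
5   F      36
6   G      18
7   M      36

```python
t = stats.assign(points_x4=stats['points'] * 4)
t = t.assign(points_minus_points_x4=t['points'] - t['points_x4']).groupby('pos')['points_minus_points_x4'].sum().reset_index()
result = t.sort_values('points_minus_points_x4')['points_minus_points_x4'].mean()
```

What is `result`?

-144.6

add column points_x4 = stats['points'] * 4:
  pos  points  points_x4
0   G      44        176
1   C      19         76
2   D      26        104
3   G      34        136
4   G      28        112
5   F      36        144
6   G      18         72
7   M      36        144
add column points_minus_points_x4 = t['points'] - t['points_x4']:
  pos  points  points_x4  points_minus_points_x4
0   G      44        176                    -132
1   C      19         76                     -57
2   D      26        104                     -78
3   G      34        136                    -102
4   G      28        112                     -84
5   F      36        144                    -108
6   G      18         72                     -54
7   M      36        144                    -108
group by pos, sum of points_minus_points_x4:
pos
C    -57
D    -78
F   -108
G   -372
M   -108
Name: points_minus_points_x4, dtype: int64
reset_index():
  pos  points_minus_points_x4
0   C                     -57
1   D                     -78
2   F                    -108
3   G                    -372
4   M                    -108
sort by points_minus_points_x4:
  pos  points_minus_points_x4
3   G                    -372
2   F                    -108
4   M                    -108
1   D                     -78
0   C                     -57
So mean() = -144.6.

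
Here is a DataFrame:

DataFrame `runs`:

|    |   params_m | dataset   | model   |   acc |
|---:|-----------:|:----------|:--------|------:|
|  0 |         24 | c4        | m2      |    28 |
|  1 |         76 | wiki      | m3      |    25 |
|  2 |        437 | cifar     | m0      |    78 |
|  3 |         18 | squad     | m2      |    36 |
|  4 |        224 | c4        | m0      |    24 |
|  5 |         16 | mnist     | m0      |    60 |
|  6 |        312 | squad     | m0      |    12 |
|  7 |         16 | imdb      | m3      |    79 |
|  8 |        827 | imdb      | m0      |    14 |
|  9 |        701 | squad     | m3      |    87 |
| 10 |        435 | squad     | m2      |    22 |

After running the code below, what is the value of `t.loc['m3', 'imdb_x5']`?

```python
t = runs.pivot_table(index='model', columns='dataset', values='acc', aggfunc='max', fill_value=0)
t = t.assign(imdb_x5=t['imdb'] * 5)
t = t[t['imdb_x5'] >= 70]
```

395

pivot: rows=model, cols=dataset, max(acc):
dataset  c4  cifar  imdb  mnist  squad  wiki
model                                       
m0       24     78    14     60     12     0
m2       28      0     0      0     36     0
m3        0      0    79      0     87    25
add column imdb_x5 = t['imdb'] * 5:
dataset  c4  cifar  imdb  mnist  squad  wiki  imdb_x5
model                                                
m0       24     78    14     60     12     0       70
m2       28      0     0      0     36     0        0
m3        0      0    79      0     87    25      395
filter rows where imdb_x5 >= 70:
dataset  c4  cifar  imdb  mnist  squad  wiki  imdb_x5
model                                                
m0       24     78    14     60     12     0       70
m3        0      0    79      0     87    25      395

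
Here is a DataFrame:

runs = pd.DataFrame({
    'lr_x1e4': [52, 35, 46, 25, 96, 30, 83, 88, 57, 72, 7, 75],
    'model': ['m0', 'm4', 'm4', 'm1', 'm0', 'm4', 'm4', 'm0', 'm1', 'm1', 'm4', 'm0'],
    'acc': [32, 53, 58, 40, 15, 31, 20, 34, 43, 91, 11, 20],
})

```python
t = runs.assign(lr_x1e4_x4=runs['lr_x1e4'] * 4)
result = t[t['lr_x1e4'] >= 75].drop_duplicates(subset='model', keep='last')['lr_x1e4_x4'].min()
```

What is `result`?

300

add column lr_x1e4_x4 = runs['lr_x1e4'] * 4:
    lr_x1e4 model  acc  lr_x1e4_x4
0        52    m0   32         208
1        35    m4   53         140
2        46    m4   58         184
3        25    m1   40         100
4        96    m0   15         384
5        30    m4   31         120
6        83    m4   20         332
7        88    m0   34         352
8        57    m1   43         228
9        72    m1   91         288
10        7    m4   11          28
11       75    m0   20         300
filter rows where lr_x1e4 >= 75:
    lr_x1e4 model  acc  lr_x1e4_x4
4        96    m0   15         384
6        83    m4   20         332
7        88    m0   34         352
11       75    m0   20         300
drop duplicate model (keep=last):
    lr_x1e4 model  acc  lr_x1e4_x4
6        83    m4   20         332
11       75    m0   20         300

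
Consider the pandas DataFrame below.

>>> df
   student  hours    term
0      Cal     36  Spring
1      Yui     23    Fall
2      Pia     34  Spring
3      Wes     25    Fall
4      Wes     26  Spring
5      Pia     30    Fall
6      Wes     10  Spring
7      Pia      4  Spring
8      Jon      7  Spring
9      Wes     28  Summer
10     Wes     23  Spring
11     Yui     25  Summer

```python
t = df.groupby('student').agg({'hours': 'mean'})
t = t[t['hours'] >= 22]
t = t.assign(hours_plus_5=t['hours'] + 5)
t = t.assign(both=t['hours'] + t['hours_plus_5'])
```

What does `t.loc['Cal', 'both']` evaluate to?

77.0

group by student, mean of hours:
             hours
student           
Cal      36.000000
Jon       7.000000
Pia      22.666667
Wes      22.400000
Yui      24.000000
filter rows where hours >= 22:
             hours
student           
Cal      36.000000
Pia      22.666667
Wes      22.400000
Yui      24.000000
add column hours_plus_5 = t['hours'] + 5:
             hours  hours_plus_5
student                         
Cal      36.000000     41.000000
Pia      22.666667     27.666667
Wes      22.400000     27.400000
Yui      24.000000     29.000000
add column both = t['hours'] + t['hours_plus_5']:
             hours  hours_plus_5       both
student                                    
Cal      36.000000     41.000000  77.000000
Pia      22.666667     27.666667  50.333333
Wes      22.400000     27.400000  49.800000
Yui      24.000000     29.000000  53.000000
value at row 'Cal', column 'both' → 77.0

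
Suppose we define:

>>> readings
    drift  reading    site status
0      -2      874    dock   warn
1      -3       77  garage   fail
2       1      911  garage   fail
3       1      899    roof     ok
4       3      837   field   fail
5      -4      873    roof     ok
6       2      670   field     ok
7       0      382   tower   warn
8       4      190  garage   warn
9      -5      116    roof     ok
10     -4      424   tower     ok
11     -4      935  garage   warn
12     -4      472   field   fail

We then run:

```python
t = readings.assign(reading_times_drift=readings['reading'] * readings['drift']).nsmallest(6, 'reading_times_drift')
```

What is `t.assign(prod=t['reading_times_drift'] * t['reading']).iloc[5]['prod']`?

add column reading_times_drift = readings['reading'] * readings['drift']:
    drift  reading    site status  reading_times_drift
0      -2      874    dock   warn                -1748
1      -3       77  garage   fail                 -231
2       1      911  garage   fail                  911
3       1      899    roof     ok                  899
4       3      837   field   fail                 2511
5      -4      873    roof     ok                -3492
6       2      670   field     ok                 1340
7       0      382   tower   warn                    0
8       4      190  garage   warn                  760
9      -5      116    roof     ok                 -580
10     -4      424   tower     ok                -1696
11     -4      935  garage   warn                -3740
12     -4      472   field   fail                -1888
take 6 rows with smallest reading_times_drift:
    drift  reading    site status  reading_times_drift
11     -4      935  garage   warn                -3740
5      -4      873    roof     ok                -3492
12     -4      472   field   fail                -1888
0      -2      874    dock   warn                -1748
10     -4      424   tower     ok                -1696
9      -5      116    roof     ok                 -580
add column prod = t['reading_times_drift'] * t['reading']:
    drift  reading    site status  reading_times_drift     prod
11     -4      935  garage   warn                -3740 -3496900
5      -4      873    roof     ok                -3492 -3048516
12     -4      472   field   fail                -1888  -891136
0      -2      874    dock   warn                -1748 -1527752
10     -4      424   tower     ok                -1696  -719104
9      -5      116    roof     ok                 -580   -67280
So iloc[5]['prod'] = -67280.

-67280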